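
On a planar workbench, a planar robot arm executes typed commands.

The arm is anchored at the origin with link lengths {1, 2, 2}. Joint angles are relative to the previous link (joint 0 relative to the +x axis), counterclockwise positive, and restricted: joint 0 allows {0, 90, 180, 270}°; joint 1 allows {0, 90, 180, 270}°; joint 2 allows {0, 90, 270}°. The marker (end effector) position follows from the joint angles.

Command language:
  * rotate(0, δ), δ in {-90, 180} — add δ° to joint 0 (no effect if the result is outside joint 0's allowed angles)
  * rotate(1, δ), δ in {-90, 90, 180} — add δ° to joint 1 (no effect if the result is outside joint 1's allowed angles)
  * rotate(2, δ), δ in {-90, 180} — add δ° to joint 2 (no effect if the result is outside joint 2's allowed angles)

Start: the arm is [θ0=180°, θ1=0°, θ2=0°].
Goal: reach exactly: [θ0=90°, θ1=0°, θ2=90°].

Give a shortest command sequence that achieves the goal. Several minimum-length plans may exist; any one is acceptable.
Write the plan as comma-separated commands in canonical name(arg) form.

rotate(2, -90), rotate(0, -90), rotate(2, 180)

initial: [θ0=180°, θ1=0°, θ2=0°]
1. rotate(2, -90) → [θ0=180°, θ1=0°, θ2=270°]
2. rotate(0, -90) → [θ0=90°, θ1=0°, θ2=270°]
3. rotate(2, 180) → [θ0=90°, θ1=0°, θ2=90°]
shorter routes all fall short; 3 is best.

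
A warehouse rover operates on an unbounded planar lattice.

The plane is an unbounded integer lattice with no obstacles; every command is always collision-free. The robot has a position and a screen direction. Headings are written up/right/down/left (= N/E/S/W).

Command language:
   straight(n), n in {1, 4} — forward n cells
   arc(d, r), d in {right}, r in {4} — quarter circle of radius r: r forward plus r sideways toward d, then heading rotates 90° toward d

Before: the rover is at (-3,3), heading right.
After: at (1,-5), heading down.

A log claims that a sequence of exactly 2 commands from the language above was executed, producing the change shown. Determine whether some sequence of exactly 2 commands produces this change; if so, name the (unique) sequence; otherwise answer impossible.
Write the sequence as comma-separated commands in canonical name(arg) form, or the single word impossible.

arc(right, 4), straight(4)

key: order matters: swapping arc(right, 4) and straight(4) lands elsewhere
t0: at (-3,3), heading right
t=1 arc(right, 4) ⇒ at (1,-1), heading down
t=2 straight(4) ⇒ at (1,-5), heading down
no rival 2-sequence matches.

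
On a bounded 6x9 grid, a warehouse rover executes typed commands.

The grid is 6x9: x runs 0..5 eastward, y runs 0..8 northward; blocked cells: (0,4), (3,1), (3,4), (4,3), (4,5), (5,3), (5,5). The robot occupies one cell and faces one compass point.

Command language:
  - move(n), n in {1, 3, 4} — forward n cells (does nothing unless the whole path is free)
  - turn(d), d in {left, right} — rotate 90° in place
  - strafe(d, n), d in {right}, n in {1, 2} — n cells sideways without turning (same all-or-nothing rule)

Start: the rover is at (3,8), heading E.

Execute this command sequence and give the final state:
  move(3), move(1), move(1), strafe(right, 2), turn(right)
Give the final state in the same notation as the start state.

at (5,6), heading S

begin: at (3,8), heading E
step 1 (move(3)): at (3,8), heading E
step 2 (move(1)): at (4,8), heading E
step 3 (move(1)): at (5,8), heading E
step 4 (strafe(right, 2)): at (5,6), heading E
step 5 (turn(right)): at (5,6), heading S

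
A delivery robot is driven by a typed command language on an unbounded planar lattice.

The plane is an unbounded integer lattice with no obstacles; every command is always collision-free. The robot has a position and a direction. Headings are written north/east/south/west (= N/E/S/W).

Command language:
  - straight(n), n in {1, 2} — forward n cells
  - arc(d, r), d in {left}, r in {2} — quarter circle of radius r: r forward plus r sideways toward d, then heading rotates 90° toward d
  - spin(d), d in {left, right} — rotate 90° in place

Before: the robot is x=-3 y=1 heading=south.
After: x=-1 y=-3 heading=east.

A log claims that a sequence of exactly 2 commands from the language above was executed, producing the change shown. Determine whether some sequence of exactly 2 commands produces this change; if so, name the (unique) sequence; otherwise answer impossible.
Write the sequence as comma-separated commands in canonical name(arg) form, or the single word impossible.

straight(2), arc(left, 2)

key: running arc(left, 2) before straight(2) would end elsewhere — order is forced
initial: x=-3 y=1 heading=south
t=1 straight(2) ⇒ x=-3 y=-1 heading=south
t=2 arc(left, 2) ⇒ x=-1 y=-3 heading=east
no other 2-command option fits: unique.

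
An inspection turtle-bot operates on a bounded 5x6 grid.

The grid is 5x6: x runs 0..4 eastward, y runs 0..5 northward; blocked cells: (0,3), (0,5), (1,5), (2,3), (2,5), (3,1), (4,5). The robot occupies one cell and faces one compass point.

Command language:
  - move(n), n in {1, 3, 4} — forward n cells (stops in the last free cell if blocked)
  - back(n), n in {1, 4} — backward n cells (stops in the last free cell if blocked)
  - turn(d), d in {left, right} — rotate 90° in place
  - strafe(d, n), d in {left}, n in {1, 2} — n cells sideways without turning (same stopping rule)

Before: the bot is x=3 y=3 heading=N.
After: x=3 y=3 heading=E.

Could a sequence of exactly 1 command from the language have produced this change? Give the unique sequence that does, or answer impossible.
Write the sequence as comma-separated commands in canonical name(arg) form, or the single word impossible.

turn(right)

key: (3,3) unchanged — the single command moves nothing
initial: x=3 y=3 heading=N
1. turn(right) → x=3 y=3 heading=E
uniquely the one of 9 1-step routes that fits.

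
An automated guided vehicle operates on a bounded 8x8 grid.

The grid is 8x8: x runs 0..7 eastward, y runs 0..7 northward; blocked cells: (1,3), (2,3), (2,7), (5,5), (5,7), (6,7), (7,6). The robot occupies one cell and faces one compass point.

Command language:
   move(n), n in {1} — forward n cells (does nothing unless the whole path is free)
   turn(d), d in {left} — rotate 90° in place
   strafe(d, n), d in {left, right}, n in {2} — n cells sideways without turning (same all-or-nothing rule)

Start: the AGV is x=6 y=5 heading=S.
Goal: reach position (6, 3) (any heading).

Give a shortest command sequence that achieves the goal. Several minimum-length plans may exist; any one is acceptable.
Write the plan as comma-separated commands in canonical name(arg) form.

begin: x=6 y=5 heading=S
t=1 move(1) ⇒ x=6 y=4 heading=S
t=2 move(1) ⇒ x=6 y=3 heading=S
no 1-step plan works, so 2 is optimal.

move(1), move(1)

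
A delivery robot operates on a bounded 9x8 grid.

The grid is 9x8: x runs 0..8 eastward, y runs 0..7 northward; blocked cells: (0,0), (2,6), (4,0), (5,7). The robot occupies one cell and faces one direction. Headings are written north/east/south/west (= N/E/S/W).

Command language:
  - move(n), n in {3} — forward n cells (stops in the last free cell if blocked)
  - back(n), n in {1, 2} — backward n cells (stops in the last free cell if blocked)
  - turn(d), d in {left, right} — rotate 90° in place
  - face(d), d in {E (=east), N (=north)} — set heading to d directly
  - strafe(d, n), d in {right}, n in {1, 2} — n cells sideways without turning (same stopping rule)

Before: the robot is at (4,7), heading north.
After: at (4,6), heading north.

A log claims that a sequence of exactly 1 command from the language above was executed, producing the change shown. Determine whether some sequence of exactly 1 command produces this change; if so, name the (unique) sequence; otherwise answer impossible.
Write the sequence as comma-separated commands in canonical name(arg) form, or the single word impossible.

key: heading stays N — the single command does not turn
begin: at (4,7), heading north
t=1 back(1) ⇒ at (4,6), heading north
uniquely the one of 9 1-step routes that fits.

back(1)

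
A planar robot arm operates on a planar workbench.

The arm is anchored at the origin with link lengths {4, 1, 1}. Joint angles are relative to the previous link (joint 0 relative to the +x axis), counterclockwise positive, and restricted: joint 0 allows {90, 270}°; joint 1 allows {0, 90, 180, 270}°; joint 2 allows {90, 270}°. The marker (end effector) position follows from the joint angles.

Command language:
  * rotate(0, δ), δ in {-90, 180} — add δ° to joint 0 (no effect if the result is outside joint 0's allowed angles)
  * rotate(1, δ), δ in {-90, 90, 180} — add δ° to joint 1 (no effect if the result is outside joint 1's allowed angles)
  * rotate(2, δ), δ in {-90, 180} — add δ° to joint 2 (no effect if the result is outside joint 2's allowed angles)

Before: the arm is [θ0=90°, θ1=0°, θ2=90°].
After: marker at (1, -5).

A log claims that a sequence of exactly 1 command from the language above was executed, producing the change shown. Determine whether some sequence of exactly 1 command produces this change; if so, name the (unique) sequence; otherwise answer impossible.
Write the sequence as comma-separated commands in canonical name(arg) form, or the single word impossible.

start: [θ0=90°, θ1=0°, θ2=90°]
1. rotate(0, 180) → [θ0=270°, θ1=0°, θ2=90°]
no rival 1-sequence matches.

rotate(0, 180)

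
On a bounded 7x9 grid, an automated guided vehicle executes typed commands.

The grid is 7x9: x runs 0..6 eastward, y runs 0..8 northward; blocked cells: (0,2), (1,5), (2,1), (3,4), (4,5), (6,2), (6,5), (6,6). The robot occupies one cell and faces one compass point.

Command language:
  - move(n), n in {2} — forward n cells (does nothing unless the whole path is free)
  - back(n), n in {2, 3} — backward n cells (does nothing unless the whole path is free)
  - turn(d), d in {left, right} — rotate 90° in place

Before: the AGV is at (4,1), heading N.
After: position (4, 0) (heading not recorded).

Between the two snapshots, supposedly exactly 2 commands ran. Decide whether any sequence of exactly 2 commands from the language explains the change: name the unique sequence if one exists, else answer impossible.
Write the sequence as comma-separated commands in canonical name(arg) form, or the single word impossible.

key: order matters: swapping move(2) and back(3) lands elsewhere
from: at (4,1), heading N
[1] after move(2): at (4,3), heading N
[2] after back(3): at (4,0), heading N
all 25 alternatives checked — unique.

move(2), back(3)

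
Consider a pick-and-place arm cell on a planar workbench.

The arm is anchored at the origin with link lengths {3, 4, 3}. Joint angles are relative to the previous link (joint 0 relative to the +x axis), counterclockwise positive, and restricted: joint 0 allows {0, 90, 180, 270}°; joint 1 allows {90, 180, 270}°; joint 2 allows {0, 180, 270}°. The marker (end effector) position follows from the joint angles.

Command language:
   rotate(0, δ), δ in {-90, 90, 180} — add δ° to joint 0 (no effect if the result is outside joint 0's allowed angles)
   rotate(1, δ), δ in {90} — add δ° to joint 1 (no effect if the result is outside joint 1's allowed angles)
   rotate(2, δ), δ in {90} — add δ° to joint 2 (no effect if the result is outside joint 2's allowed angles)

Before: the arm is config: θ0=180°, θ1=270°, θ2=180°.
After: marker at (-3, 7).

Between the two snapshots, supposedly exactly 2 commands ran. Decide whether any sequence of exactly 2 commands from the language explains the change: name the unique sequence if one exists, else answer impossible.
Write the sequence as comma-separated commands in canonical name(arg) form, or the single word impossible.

t0: config: θ0=180°, θ1=270°, θ2=180°
1. rotate(2, 90) → config: θ0=180°, θ1=270°, θ2=270°
2. rotate(2, 90) → config: θ0=180°, θ1=270°, θ2=0°
uniquely the one of 25 2-step routes that fits.

rotate(2, 90), rotate(2, 90)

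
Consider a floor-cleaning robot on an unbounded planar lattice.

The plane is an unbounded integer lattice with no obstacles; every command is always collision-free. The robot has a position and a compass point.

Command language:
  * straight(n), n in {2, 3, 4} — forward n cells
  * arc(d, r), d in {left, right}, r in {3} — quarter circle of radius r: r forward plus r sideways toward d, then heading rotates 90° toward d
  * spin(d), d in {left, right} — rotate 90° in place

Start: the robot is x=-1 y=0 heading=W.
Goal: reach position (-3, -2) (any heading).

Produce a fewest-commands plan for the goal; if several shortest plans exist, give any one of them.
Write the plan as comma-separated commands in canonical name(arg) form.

start: x=-1 y=0 heading=W
t=1 straight(2) ⇒ x=-3 y=0 heading=W
t=2 spin(left) ⇒ x=-3 y=0 heading=S
t=3 straight(2) ⇒ x=-3 y=-2 heading=S
minimal: 3 command(s), checked below 3.

straight(2), spin(left), straight(2)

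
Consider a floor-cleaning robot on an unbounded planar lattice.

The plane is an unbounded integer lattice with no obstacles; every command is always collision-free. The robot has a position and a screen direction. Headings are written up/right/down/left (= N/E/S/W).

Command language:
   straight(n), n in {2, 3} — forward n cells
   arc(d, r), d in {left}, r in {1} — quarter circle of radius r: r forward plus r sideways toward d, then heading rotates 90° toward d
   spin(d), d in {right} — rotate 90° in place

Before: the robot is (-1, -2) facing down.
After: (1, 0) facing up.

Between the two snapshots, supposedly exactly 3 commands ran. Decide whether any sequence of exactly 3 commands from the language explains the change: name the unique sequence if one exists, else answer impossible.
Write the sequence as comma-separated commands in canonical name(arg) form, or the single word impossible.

key: position moved to (1,0) AND the heading swung to N — translation plus rotation needed
initial: (-1, -2) facing down
step 1 (arc(left, 1)): (0, -3) facing right
step 2 (arc(left, 1)): (1, -2) facing up
step 3 (straight(2)): (1, 0) facing up
no other 3-command option fits: unique.

arc(left, 1), arc(left, 1), straight(2)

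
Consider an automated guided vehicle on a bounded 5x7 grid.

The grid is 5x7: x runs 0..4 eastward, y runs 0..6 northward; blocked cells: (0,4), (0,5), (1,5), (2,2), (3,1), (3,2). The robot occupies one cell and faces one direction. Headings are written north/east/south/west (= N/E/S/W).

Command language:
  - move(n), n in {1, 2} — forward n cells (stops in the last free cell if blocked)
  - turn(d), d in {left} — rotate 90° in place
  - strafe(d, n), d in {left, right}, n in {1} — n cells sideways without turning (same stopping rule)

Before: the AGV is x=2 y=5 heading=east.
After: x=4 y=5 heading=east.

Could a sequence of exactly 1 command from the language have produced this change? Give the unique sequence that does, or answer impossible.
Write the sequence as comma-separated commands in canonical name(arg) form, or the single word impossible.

move(2)

key: heading stays E — the single command does not turn
start: x=2 y=5 heading=east
[1] after move(2): x=4 y=5 heading=east
uniquely the one of 5 1-step routes that fits.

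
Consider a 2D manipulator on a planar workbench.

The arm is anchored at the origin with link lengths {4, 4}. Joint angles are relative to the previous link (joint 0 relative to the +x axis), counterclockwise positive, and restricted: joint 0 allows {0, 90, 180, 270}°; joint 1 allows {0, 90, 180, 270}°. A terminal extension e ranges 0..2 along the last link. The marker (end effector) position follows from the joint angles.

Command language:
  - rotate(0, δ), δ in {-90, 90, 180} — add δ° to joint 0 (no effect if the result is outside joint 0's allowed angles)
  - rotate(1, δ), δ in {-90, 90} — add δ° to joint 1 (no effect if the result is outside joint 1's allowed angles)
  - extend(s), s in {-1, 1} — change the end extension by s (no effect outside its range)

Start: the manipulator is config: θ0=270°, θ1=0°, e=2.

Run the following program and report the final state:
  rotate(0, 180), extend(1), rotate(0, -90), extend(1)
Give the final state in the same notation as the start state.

config: θ0=0°, θ1=0°, e=2

t0: config: θ0=270°, θ1=0°, e=2
1. rotate(0, 180) → config: θ0=90°, θ1=0°, e=2
2. extend(1) → config: θ0=90°, θ1=0°, e=2
3. rotate(0, -90) → config: θ0=0°, θ1=0°, e=2
4. extend(1) → config: θ0=0°, θ1=0°, e=2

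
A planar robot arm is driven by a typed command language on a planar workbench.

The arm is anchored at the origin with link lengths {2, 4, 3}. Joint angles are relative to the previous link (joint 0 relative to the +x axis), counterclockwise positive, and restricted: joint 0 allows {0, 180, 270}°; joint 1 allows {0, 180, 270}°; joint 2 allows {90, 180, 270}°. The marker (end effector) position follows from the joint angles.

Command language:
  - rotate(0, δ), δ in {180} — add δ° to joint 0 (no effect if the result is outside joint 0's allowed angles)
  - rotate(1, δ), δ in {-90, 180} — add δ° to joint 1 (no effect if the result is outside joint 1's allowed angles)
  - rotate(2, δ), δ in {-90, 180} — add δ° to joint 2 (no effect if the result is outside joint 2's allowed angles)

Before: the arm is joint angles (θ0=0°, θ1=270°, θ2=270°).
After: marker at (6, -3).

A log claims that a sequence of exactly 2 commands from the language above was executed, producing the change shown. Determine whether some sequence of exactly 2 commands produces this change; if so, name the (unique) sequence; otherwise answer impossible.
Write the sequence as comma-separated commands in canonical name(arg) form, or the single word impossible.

key: running rotate(1, 180) before rotate(1, -90) would end elsewhere — order is forced
initial: joint angles (θ0=0°, θ1=270°, θ2=270°)
1. rotate(1, -90) → joint angles (θ0=0°, θ1=180°, θ2=270°)
2. rotate(1, 180) → joint angles (θ0=0°, θ1=0°, θ2=270°)
no other 2-command option fits: unique.

rotate(1, -90), rotate(1, 180)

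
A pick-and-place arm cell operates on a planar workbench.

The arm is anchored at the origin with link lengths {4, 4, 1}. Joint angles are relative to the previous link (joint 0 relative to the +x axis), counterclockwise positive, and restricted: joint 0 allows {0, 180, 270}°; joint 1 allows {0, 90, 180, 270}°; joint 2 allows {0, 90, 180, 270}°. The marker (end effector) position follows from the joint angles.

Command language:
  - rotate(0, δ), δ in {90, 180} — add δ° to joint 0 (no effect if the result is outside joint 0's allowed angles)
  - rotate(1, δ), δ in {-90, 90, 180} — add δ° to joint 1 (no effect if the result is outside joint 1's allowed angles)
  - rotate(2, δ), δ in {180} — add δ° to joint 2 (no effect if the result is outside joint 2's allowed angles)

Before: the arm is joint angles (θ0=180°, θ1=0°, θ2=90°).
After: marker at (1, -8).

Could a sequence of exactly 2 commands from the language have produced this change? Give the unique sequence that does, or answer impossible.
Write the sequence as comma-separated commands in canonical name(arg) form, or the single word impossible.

key: order matters: swapping rotate(0, 90) and rotate(0, 180) lands elsewhere
t0: joint angles (θ0=180°, θ1=0°, θ2=90°)
[1] after rotate(0, 90): joint angles (θ0=270°, θ1=0°, θ2=90°)
[2] after rotate(0, 180): joint angles (θ0=270°, θ1=0°, θ2=90°)
all 36 alternatives checked — unique.

rotate(0, 90), rotate(0, 180)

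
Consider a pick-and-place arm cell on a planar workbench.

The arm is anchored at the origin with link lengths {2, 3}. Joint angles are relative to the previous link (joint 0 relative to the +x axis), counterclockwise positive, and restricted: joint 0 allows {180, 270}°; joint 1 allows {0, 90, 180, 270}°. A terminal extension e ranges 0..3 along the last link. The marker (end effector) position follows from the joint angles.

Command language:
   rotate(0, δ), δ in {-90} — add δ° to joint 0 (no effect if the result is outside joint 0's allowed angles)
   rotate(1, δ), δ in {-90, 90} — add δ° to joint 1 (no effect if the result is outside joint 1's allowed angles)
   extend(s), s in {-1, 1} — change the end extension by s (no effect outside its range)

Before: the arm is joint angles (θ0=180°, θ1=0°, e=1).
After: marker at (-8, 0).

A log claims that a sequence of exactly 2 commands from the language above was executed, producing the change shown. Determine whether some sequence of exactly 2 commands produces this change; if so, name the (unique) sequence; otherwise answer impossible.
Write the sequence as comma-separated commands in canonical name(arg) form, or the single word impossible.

initial: joint angles (θ0=180°, θ1=0°, e=1)
t=1 extend(1) ⇒ joint angles (θ0=180°, θ1=0°, e=2)
t=2 extend(1) ⇒ joint angles (θ0=180°, θ1=0°, e=3)
uniquely the one of 25 2-step routes that fits.

extend(1), extend(1)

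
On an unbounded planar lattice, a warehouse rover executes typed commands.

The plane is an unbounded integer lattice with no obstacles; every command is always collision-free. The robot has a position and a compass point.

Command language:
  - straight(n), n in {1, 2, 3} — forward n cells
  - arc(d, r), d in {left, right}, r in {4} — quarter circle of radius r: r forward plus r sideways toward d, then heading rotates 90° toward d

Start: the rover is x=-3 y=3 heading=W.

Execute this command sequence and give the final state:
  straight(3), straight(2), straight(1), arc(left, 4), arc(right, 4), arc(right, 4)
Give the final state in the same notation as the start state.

start: x=-3 y=3 heading=W
step 1 (straight(3)): x=-6 y=3 heading=W
step 2 (straight(2)): x=-8 y=3 heading=W
step 3 (straight(1)): x=-9 y=3 heading=W
step 4 (arc(left, 4)): x=-13 y=-1 heading=S
step 5 (arc(right, 4)): x=-17 y=-5 heading=W
step 6 (arc(right, 4)): x=-21 y=-1 heading=N

x=-21 y=-1 heading=N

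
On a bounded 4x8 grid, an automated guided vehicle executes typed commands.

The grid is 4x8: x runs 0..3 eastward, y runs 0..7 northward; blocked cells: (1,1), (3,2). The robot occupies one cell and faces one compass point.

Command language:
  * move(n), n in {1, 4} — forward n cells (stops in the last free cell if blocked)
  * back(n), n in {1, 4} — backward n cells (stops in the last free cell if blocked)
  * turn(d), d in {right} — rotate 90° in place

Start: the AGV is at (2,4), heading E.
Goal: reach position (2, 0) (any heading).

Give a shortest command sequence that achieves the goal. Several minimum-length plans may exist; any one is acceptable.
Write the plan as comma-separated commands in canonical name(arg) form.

turn(right), move(4)

begin: at (2,4), heading E
1. turn(right) → at (2,4), heading S
2. move(4) → at (2,0), heading S
no 1-step plan works, so 2 is optimal.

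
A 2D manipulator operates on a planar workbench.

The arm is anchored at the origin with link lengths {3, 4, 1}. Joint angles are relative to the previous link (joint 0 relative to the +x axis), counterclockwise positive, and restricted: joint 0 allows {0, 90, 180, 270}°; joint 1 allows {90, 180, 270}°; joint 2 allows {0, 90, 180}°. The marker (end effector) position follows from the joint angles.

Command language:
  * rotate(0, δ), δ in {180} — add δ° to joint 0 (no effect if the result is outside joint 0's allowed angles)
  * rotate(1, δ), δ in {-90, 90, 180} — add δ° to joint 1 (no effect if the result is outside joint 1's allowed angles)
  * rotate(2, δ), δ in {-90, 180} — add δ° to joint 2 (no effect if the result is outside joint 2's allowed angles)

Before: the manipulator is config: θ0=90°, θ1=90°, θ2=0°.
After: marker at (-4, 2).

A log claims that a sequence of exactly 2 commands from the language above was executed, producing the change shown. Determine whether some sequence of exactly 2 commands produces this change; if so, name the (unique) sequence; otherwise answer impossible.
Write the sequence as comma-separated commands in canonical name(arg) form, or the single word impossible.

rotate(2, 180), rotate(2, -90)

key: order matters: swapping rotate(2, 180) and rotate(2, -90) lands elsewhere
from: config: θ0=90°, θ1=90°, θ2=0°
[1] after rotate(2, 180): config: θ0=90°, θ1=90°, θ2=180°
[2] after rotate(2, -90): config: θ0=90°, θ1=90°, θ2=90°
no other 2-command option fits: unique.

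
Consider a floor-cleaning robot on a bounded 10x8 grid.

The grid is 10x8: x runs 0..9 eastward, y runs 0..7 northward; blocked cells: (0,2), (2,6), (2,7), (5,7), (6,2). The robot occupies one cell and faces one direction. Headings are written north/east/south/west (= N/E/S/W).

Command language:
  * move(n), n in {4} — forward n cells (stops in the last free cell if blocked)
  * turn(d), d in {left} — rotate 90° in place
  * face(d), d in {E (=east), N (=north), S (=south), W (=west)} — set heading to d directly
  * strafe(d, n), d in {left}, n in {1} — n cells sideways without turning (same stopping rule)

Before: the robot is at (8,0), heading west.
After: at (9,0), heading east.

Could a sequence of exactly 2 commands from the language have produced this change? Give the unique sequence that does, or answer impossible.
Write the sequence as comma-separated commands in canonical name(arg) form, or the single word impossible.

face(E), move(4)

key: position moved to (9,0) AND the heading swung to E — translation plus rotation needed
start: at (8,0), heading west
step 1 (face(E)): at (8,0), heading east
step 2 (move(4)): at (9,0), heading east
no other 2-command option fits: unique.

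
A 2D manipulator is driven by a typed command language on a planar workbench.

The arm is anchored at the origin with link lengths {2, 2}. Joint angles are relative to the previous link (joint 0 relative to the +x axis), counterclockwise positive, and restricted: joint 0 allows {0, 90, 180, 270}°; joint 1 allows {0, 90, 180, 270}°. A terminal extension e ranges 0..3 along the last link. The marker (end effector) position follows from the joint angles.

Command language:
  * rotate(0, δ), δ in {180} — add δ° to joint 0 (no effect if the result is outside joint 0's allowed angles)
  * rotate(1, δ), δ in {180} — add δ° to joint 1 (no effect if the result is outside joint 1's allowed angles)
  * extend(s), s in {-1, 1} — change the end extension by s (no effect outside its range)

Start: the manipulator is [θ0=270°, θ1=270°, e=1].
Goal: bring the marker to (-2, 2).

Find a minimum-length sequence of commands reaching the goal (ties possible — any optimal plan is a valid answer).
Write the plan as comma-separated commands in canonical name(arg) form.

rotate(1, 180), extend(-1), rotate(0, 180)

start: [θ0=270°, θ1=270°, e=1]
1. rotate(1, 180) → [θ0=270°, θ1=90°, e=1]
2. extend(-1) → [θ0=270°, θ1=90°, e=0]
3. rotate(0, 180) → [θ0=90°, θ1=90°, e=0]
no 2-step plan works, so 3 is optimal.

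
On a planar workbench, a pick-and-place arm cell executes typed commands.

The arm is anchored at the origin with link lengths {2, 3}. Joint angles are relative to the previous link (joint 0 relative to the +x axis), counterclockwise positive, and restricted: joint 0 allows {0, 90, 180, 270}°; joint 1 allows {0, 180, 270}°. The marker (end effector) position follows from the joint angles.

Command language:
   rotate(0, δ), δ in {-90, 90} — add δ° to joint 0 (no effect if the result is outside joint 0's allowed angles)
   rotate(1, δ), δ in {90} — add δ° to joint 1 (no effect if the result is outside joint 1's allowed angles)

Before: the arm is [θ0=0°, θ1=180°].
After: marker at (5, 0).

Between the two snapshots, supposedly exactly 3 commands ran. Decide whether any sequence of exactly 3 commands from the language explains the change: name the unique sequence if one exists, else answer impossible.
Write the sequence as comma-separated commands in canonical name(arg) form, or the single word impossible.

rotate(1, 90), rotate(1, 90), rotate(1, 90)

start: [θ0=0°, θ1=180°]
t=1 rotate(1, 90) ⇒ [θ0=0°, θ1=270°]
t=2 rotate(1, 90) ⇒ [θ0=0°, θ1=0°]
t=3 rotate(1, 90) ⇒ [θ0=0°, θ1=0°]
no other 3-command option fits: unique.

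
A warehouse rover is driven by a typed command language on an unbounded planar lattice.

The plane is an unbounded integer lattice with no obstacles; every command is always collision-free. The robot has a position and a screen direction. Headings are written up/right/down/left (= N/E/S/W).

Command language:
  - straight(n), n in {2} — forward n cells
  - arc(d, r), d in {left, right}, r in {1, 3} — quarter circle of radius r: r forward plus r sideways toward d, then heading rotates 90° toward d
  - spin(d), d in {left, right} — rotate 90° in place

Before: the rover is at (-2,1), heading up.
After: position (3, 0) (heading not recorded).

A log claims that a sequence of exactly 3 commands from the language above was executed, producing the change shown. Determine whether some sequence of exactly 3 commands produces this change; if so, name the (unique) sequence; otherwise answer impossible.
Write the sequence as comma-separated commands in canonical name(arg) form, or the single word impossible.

arc(right, 3), arc(right, 3), arc(right, 1)

key: running arc(right, 1) before arc(right, 3) would end elsewhere — order is forced
t0: at (-2,1), heading up
[1] after arc(right, 3): at (1,4), heading right
[2] after arc(right, 3): at (4,1), heading down
[3] after arc(right, 1): at (3,0), heading left
all 343 alternatives checked — unique.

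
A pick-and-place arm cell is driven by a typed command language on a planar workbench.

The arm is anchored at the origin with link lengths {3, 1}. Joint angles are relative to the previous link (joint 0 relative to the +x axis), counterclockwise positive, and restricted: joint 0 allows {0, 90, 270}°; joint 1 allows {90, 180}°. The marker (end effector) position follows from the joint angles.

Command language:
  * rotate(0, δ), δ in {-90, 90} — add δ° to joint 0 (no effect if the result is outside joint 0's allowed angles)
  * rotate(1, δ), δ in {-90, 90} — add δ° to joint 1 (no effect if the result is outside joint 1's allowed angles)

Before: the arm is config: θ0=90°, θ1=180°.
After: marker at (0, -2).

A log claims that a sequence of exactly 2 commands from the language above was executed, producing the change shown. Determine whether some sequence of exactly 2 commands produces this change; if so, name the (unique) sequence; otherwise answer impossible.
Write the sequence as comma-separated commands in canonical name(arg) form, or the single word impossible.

from: config: θ0=90°, θ1=180°
t=1 rotate(0, -90) ⇒ config: θ0=0°, θ1=180°
t=2 rotate(0, -90) ⇒ config: θ0=270°, θ1=180°
no other 2-command option fits: unique.

rotate(0, -90), rotate(0, -90)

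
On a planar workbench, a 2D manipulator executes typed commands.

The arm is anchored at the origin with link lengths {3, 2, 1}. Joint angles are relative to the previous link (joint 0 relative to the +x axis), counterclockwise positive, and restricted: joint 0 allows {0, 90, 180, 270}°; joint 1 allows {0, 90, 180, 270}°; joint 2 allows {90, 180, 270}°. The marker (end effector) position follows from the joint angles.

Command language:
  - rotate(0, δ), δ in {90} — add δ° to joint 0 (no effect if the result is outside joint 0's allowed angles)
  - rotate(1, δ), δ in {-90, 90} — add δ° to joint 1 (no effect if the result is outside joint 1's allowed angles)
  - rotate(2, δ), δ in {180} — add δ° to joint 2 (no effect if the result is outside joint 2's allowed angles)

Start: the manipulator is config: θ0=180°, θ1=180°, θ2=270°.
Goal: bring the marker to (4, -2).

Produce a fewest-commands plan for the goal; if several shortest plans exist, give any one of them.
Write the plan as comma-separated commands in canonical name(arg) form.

rotate(2, 180), rotate(0, 90), rotate(0, 90), rotate(1, 90)

from: config: θ0=180°, θ1=180°, θ2=270°
t=1 rotate(2, 180) ⇒ config: θ0=180°, θ1=180°, θ2=90°
t=2 rotate(0, 90) ⇒ config: θ0=270°, θ1=180°, θ2=90°
t=3 rotate(0, 90) ⇒ config: θ0=0°, θ1=180°, θ2=90°
t=4 rotate(1, 90) ⇒ config: θ0=0°, θ1=270°, θ2=90°
no 3-step plan works, so 4 is optimal.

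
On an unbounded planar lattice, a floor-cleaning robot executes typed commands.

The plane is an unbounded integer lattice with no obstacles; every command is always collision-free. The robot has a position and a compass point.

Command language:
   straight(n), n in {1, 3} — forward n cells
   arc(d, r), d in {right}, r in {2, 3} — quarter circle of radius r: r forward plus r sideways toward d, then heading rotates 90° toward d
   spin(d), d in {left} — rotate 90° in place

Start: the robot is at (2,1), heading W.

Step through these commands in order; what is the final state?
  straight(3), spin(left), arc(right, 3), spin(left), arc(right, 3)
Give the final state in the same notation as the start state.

at (-7,-5), heading W

start: at (2,1), heading W
t=1 straight(3) ⇒ at (-1,1), heading W
t=2 spin(left) ⇒ at (-1,1), heading S
t=3 arc(right, 3) ⇒ at (-4,-2), heading W
t=4 spin(left) ⇒ at (-4,-2), heading S
t=5 arc(right, 3) ⇒ at (-7,-5), heading W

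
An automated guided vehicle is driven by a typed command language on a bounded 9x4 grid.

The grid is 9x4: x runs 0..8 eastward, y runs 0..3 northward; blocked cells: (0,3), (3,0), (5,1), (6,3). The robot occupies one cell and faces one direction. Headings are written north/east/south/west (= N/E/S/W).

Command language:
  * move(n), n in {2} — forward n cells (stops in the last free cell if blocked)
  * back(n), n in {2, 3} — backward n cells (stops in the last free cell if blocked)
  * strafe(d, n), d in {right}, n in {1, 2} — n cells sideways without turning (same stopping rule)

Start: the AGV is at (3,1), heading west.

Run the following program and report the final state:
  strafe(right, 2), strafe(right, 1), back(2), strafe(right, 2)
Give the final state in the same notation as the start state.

at (5,3), heading west

t0: at (3,1), heading west
step 1 (strafe(right, 2)): at (3,3), heading west
step 2 (strafe(right, 1)): at (3,3), heading west
step 3 (back(2)): at (5,3), heading west
step 4 (strafe(right, 2)): at (5,3), heading west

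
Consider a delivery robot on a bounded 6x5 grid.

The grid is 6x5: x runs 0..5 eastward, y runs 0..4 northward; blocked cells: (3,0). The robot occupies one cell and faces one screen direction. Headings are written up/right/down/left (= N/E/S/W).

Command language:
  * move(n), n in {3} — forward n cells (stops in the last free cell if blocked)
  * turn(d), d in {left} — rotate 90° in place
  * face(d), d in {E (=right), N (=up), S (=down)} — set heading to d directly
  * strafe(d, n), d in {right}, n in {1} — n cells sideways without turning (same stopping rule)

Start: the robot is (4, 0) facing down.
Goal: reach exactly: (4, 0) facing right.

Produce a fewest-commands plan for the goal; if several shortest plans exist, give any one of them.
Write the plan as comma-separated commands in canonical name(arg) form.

turn(left)

initial: (4, 0) facing down
1. turn(left) → (4, 0) facing right
minimal: 1 command(s), checked below 1.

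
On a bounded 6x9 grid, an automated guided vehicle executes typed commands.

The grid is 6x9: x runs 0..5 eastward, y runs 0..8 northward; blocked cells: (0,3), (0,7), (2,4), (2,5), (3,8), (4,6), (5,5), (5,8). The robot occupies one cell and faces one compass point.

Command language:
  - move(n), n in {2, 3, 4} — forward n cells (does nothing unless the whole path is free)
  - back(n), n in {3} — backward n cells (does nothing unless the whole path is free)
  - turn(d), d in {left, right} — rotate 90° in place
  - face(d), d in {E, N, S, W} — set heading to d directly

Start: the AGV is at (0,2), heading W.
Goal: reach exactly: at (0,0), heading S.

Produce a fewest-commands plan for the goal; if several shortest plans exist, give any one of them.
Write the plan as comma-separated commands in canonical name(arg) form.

turn(left), move(2)

t0: at (0,2), heading W
t=1 turn(left) ⇒ at (0,2), heading S
t=2 move(2) ⇒ at (0,0), heading S
nothing shorter than 2 reaches the goal.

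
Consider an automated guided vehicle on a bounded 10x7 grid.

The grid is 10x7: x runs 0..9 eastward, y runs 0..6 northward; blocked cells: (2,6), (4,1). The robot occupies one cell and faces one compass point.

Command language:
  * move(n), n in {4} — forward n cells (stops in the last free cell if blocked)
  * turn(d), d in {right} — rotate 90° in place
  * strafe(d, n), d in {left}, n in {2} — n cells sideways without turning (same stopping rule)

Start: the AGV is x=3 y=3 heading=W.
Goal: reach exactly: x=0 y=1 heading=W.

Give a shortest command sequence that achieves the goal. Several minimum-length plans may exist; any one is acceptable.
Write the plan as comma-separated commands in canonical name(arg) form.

move(4), strafe(left, 2)

begin: x=3 y=3 heading=W
step 1 (move(4)): x=0 y=3 heading=W
step 2 (strafe(left, 2)): x=0 y=1 heading=W
nothing shorter than 2 reaches the goal.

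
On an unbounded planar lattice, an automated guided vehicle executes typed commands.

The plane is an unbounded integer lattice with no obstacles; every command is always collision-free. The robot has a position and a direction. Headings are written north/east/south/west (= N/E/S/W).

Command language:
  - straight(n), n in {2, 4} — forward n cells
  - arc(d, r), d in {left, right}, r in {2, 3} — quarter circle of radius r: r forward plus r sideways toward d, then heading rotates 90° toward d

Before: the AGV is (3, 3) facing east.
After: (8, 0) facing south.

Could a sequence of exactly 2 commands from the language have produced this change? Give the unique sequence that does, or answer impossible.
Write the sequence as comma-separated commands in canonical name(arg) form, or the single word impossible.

straight(2), arc(right, 3)

key: running arc(right, 3) before straight(2) would end elsewhere — order is forced
t0: (3, 3) facing east
t=1 straight(2) ⇒ (5, 3) facing east
t=2 arc(right, 3) ⇒ (8, 0) facing south
uniquely the one of 36 2-step routes that fits.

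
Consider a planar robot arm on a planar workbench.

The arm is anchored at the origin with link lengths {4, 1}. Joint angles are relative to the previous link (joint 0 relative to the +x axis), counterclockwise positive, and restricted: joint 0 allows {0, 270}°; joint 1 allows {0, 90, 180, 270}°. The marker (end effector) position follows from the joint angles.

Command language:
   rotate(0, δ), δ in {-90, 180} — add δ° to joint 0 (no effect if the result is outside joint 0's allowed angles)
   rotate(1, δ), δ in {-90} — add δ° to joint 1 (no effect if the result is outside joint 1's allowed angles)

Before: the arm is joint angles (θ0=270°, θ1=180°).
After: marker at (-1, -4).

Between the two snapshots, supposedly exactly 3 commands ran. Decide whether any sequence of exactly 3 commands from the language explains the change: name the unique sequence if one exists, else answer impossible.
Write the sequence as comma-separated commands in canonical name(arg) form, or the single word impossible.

rotate(1, -90), rotate(1, -90), rotate(1, -90)

start: joint angles (θ0=270°, θ1=180°)
1. rotate(1, -90) → joint angles (θ0=270°, θ1=90°)
2. rotate(1, -90) → joint angles (θ0=270°, θ1=0°)
3. rotate(1, -90) → joint angles (θ0=270°, θ1=270°)
uniquely the one of 27 3-step routes that fits.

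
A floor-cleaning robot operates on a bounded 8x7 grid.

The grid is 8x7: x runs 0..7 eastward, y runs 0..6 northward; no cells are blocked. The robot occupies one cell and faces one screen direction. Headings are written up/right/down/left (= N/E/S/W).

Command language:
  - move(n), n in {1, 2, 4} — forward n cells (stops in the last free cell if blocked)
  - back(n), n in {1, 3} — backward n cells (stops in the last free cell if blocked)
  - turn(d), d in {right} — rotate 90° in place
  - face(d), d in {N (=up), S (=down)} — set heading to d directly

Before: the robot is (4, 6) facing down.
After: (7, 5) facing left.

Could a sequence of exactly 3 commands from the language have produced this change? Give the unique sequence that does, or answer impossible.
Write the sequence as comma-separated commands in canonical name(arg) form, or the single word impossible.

move(1), turn(right), back(3)

key: running back(3) before move(1) would end elsewhere — order is forced
from: (4, 6) facing down
[1] after move(1): (4, 5) facing down
[2] after turn(right): (4, 5) facing left
[3] after back(3): (7, 5) facing left
uniquely the one of 512 3-step routes that fits.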